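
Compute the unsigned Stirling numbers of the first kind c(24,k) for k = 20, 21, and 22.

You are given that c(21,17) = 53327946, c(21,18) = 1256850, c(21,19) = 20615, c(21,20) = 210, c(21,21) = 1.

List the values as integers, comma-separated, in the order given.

168423871, 2932776, 35926

i=22: T(22,18)=53327946+21·1256850=79721796 | T(22,19)=1256850+21·20615=1689765 | T(22,20)=20615+21·210=25025 | T(22,21)=210+21·1=231 | T(22,22)=1+21·0=1
i=23: T(23,19)=79721796+22·1689765=116896626 | T(23,20)=1689765+22·25025=2240315 | T(23,21)=25025+22·231=30107 | T(23,22)=231+22·1=253
i=24: T(24,20)=116896626+23·2240315=168423871 | T(24,21)=2240315+23·30107=2932776 | T(24,22)=30107+23·253=35926
Read c(24,20) = 168423871, c(24,21) = 2932776, c(24,22) = 35926.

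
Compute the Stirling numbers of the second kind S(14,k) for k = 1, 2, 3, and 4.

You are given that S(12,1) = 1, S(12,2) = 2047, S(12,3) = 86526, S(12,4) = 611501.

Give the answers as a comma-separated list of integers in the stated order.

1, 8191, 788970, 10391745

row 13: T[13][1]=1·1+0=1  T[13][2]=2·2047+1=4095  T[13][3]=3·86526+2047=261625  T[13][4]=4·611501+86526=2532530
row 14: T[14][1]=1·1+0=1  T[14][2]=2·4095+1=8191  T[14][3]=3·261625+4095=788970  T[14][4]=4·2532530+261625=10391745
Read S(14,1) = 1, S(14,2) = 8191, S(14,3) = 788970, S(14,4) = 10391745.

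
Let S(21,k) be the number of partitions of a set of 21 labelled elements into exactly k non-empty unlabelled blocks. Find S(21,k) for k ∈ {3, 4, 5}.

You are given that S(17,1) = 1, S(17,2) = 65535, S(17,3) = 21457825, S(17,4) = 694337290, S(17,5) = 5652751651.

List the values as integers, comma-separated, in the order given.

1742343625, 181509070050, 3791262568401

i=18: T(18,1)=0+1·1=1 | T(18,2)=1+2·65535=131071 | T(18,3)=65535+3·21457825=64439010 | T(18,4)=21457825+4·694337290=2798806985 | T(18,5)=694337290+5·5652751651=28958095545
i=19: T(19,1)=0+1·1=1 | T(19,2)=1+2·131071=262143 | T(19,3)=131071+3·64439010=193448101 | T(19,4)=64439010+4·2798806985=11259666950 | T(19,5)=2798806985+5·28958095545=147589284710
i=20: T(20,2)=1+2·262143=524287 | T(20,3)=262143+3·193448101=580606446 | T(20,4)=193448101+4·11259666950=45232115901 | T(20,5)=11259666950+5·147589284710=749206090500
i=21: T(21,3)=524287+3·580606446=1742343625 | T(21,4)=580606446+4·45232115901=181509070050 | T(21,5)=45232115901+5·749206090500=3791262568401
Read S(21,3) = 1742343625, S(21,4) = 181509070050, S(21,5) = 3791262568401.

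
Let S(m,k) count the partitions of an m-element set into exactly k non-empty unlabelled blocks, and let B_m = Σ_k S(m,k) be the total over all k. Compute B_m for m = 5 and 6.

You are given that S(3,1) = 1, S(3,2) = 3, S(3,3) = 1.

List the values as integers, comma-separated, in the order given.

row 4: T[4][1]=1·1+0=1  T[4][2]=2·3+1=7  T[4][3]=3·1+3=6  T[4][4]=4·0+1=1
row 5: T[5][1]=1·1+0=1  T[5][2]=2·7+1=15  T[5][3]=3·6+7=25  T[5][4]=4·1+6=10  T[5][5]=5·0+1=1
row 6: T[6][1]=1·1+0=1  T[6][2]=2·15+1=31  T[6][3]=3·25+15=90  T[6][4]=4·10+25=65  T[6][5]=5·1+10=15  T[6][6]=6·0+1=1
B_5 = ΣS(5,k) = 1+15+25+10+1 = 52
B_6 = ΣS(6,k) = 1+31+90+65+15+1 = 203

52, 203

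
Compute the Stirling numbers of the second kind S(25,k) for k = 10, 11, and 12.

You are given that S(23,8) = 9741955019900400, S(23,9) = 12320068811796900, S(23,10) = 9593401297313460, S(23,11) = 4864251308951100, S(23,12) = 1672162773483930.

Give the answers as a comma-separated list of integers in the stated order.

row 24: T[24][9]=9·12320068811796900+9741955019900400=120622574326072500  T[24][10]=10·9593401297313460+12320068811796900=108254081784931500  T[24][11]=11·4864251308951100+9593401297313460=63100165695775560  T[24][12]=12·1672162773483930+4864251308951100=24930204590758260
row 25: T[25][10]=10·108254081784931500+120622574326072500=1203163392175387500  T[25][11]=11·63100165695775560+108254081784931500=802355904438462660  T[25][12]=12·24930204590758260+63100165695775560=362262620784874680
Read S(25,10) = 1203163392175387500, S(25,11) = 802355904438462660, S(25,12) = 362262620784874680.

1203163392175387500, 802355904438462660, 362262620784874680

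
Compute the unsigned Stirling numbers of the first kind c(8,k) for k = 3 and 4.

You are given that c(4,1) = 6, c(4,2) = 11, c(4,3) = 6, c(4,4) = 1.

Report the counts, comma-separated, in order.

i=5: T(5,1)=0+4·6=24 | T(5,2)=6+4·11=50 | T(5,3)=11+4·6=35 | T(5,4)=6+4·1=10
i=6: T(6,1)=0+5·24=120 | T(6,2)=24+5·50=274 | T(6,3)=50+5·35=225 | T(6,4)=35+5·10=85
i=7: T(7,2)=120+6·274=1764 | T(7,3)=274+6·225=1624 | T(7,4)=225+6·85=735
i=8: T(8,3)=1764+7·1624=13132 | T(8,4)=1624+7·735=6769
Read c(8,3) = 13132, c(8,4) = 6769.

13132, 6769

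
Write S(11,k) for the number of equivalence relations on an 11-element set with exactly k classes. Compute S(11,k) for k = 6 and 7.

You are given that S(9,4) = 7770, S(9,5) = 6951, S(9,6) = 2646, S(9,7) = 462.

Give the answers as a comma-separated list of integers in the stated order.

179487, 63987

[10] T[10,5]:5*6951+7770=42525 · T[10,6]:6*2646+6951=22827 · T[10,7]:7*462+2646=5880
[11] T[11,6]:6*22827+42525=179487 · T[11,7]:7*5880+22827=63987
Read S(11,6) = 179487, S(11,7) = 63987.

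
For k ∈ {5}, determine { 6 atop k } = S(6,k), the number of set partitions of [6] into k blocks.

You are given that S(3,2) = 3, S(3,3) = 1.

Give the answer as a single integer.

15

[4] T[4,3]:3*1+3=6 · T[4,4]:4*0+1=1
[5] T[5,4]:4*1+6=10 · T[5,5]:5*0+1=1
[6] T[6,5]:5*1+10=15
Read S(6,5) = 15.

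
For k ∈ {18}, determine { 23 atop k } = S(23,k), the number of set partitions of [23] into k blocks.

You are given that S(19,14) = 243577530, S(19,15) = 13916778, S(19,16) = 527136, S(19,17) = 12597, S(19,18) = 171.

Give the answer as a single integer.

row 20: T[20][15]=15·13916778+243577530=452329200  T[20][16]=16·527136+13916778=22350954  T[20][17]=17·12597+527136=741285  T[20][18]=18·171+12597=15675
row 21: T[21][16]=16·22350954+452329200=809944464  T[21][17]=17·741285+22350954=34952799  T[21][18]=18·15675+741285=1023435
row 22: T[22][17]=17·34952799+809944464=1404142047  T[22][18]=18·1023435+34952799=53374629
row 23: T[23][18]=18·53374629+1404142047=2364885369
Read S(23,18) = 2364885369.

2364885369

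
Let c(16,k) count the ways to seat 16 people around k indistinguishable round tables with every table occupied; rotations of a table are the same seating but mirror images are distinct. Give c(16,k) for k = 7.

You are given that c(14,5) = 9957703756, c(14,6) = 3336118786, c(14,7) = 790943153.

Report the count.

272803210680

i=15: T(15,6)=9957703756+14·3336118786=56663366760 | T(15,7)=3336118786+14·790943153=14409322928
i=16: T(16,7)=56663366760+15·14409322928=272803210680
Read c(16,7) = 272803210680.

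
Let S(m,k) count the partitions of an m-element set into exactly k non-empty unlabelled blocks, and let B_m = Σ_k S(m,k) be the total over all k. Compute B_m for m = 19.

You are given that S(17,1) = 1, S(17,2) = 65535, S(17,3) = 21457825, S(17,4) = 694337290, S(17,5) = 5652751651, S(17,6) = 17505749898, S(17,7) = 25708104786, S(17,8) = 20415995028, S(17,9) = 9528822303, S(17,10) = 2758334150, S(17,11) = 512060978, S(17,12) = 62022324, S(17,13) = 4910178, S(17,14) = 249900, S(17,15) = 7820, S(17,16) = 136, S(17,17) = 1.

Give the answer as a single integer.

row 18: T[18][1]=1·1+0=1  T[18][2]=2·65535+1=131071  T[18][3]=3·21457825+65535=64439010  T[18][4]=4·694337290+21457825=2798806985  T[18][5]=5·5652751651+694337290=28958095545  T[18][6]=6·17505749898+5652751651=110687251039  T[18][7]=7·25708104786+17505749898=197462483400  T[18][8]=8·20415995028+25708104786=189036065010  T[18][9]=9·9528822303+20415995028=106175395755  T[18][10]=10·2758334150+9528822303=37112163803  T[18][11]=11·512060978+2758334150=8391004908  T[18][12]=12·62022324+512060978=1256328866  T[18][13]=13·4910178+62022324=125854638  T[18][14]=14·249900+4910178=8408778  T[18][15]=15·7820+249900=367200  T[18][16]=16·136+7820=9996  T[18][17]=17·1+136=153  T[18][18]=18·0+1=1
row 19: T[19][1]=1·1+0=1  T[19][2]=2·131071+1=262143  T[19][3]=3·64439010+131071=193448101  T[19][4]=4·2798806985+64439010=11259666950  T[19][5]=5·28958095545+2798806985=147589284710  T[19][6]=6·110687251039+28958095545=693081601779  T[19][7]=7·197462483400+110687251039=1492924634839  T[19][8]=8·189036065010+197462483400=1709751003480  T[19][9]=9·106175395755+189036065010=1144614626805  T[19][10]=10·37112163803+106175395755=477297033785  T[19][11]=11·8391004908+37112163803=129413217791  T[19][12]=12·1256328866+8391004908=23466951300  T[19][13]=13·125854638+1256328866=2892439160  T[19][14]=14·8408778+125854638=243577530  T[19][15]=15·367200+8408778=13916778  T[19][16]=16·9996+367200=527136  T[19][17]=17·153+9996=12597  T[19][18]=18·1+153=171  T[19][19]=19·0+1=1
B_19 = ΣS(19,k) = 1+262143+193448101+11259666950+147589284710+693081601779+1492924634839+1709751003480+1144614626805+477297033785+129413217791+23466951300+2892439160+243577530+13916778+527136+12597+171+1 = 5832742205057

5832742205057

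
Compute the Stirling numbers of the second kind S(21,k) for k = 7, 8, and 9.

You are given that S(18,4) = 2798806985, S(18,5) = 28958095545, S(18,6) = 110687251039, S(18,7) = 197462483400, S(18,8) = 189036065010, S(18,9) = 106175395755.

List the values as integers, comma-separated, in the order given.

[19] T[19,5]:5*28958095545+2798806985=147589284710 · T[19,6]:6*110687251039+28958095545=693081601779 · T[19,7]:7*197462483400+110687251039=1492924634839 · T[19,8]:8*189036065010+197462483400=1709751003480 · T[19,9]:9*106175395755+189036065010=1144614626805
[20] T[20,6]:6*693081601779+147589284710=4306078895384 · T[20,7]:7*1492924634839+693081601779=11143554045652 · T[20,8]:8*1709751003480+1492924634839=15170932662679 · T[20,9]:9*1144614626805+1709751003480=12011282644725
[21] T[21,7]:7*11143554045652+4306078895384=82310957214948 · T[21,8]:8*15170932662679+11143554045652=132511015347084 · T[21,9]:9*12011282644725+15170932662679=123272476465204
Read S(21,7) = 82310957214948, S(21,8) = 132511015347084, S(21,9) = 123272476465204.

82310957214948, 132511015347084, 123272476465204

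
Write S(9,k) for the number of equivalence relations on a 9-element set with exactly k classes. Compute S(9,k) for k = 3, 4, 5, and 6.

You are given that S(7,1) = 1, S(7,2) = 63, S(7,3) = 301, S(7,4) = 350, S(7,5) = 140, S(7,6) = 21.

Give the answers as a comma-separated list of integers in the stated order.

@8  (8,2):63·2+1→127, (8,3):301·3+63→966, (8,4):350·4+301→1701, (8,5):140·5+350→1050, (8,6):21·6+140→266
@9  (9,3):966·3+127→3025, (9,4):1701·4+966→7770, (9,5):1050·5+1701→6951, (9,6):266·6+1050→2646
Read S(9,3) = 3025, S(9,4) = 7770, S(9,5) = 6951, S(9,6) = 2646.

3025, 7770, 6951, 2646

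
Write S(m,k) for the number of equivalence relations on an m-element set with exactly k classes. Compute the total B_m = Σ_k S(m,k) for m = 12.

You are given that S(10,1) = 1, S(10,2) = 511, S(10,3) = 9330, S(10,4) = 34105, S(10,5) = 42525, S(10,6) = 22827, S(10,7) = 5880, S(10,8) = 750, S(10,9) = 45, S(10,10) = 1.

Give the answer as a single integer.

4213597

row 11: T[11][1]=1·1+0=1  T[11][2]=2·511+1=1023  T[11][3]=3·9330+511=28501  T[11][4]=4·34105+9330=145750  T[11][5]=5·42525+34105=246730  T[11][6]=6·22827+42525=179487  T[11][7]=7·5880+22827=63987  T[11][8]=8·750+5880=11880  T[11][9]=9·45+750=1155  T[11][10]=10·1+45=55  T[11][11]=11·0+1=1
row 12: T[12][1]=1·1+0=1  T[12][2]=2·1023+1=2047  T[12][3]=3·28501+1023=86526  T[12][4]=4·145750+28501=611501  T[12][5]=5·246730+145750=1379400  T[12][6]=6·179487+246730=1323652  T[12][7]=7·63987+179487=627396  T[12][8]=8·11880+63987=159027  T[12][9]=9·1155+11880=22275  T[12][10]=10·55+1155=1705  T[12][11]=11·1+55=66  T[12][12]=12·0+1=1
B_12 = ΣS(12,k) = 1+2047+86526+611501+1379400+1323652+627396+159027+22275+1705+66+1 = 4213597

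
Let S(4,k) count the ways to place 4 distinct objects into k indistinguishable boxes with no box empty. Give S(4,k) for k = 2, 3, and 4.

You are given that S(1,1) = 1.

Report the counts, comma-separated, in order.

@2  (2,1):1·1+0→1, (2,2):0·2+1→1
@3  (3,1):1·1+0→1, (3,2):1·2+1→3, (3,3):0·3+1→1
@4  (4,2):3·2+1→7, (4,3):1·3+3→6, (4,4):0·4+1→1
Read S(4,2) = 7, S(4,3) = 6, S(4,4) = 1.

7, 6, 1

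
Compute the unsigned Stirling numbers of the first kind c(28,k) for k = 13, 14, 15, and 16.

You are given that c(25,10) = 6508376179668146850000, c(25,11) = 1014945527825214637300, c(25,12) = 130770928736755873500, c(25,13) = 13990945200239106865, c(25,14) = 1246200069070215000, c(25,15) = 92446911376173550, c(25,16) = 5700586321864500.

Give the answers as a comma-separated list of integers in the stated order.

596287888163635369624650, 61445535102359115635655, 5370555489012577816470, 398629729895941637715

row 26: T[26][11]=25·1014945527825214637300+6508376179668146850000=31882014375298512782500  T[26][12]=25·130770928736755873500+1014945527825214637300=4284218746244111474800  T[26][13]=25·13990945200239106865+130770928736755873500=480544558742733545125  T[26][14]=25·1246200069070215000+13990945200239106865=45145946926994481865  T[26][15]=25·92446911376173550+1246200069070215000=3557372853474553750  T[26][16]=25·5700586321864500+92446911376173550=234961569422786050
row 27: T[27][12]=26·4284218746244111474800+31882014375298512782500=143271701777645411127300  T[27][13]=26·480544558742733545125+4284218746244111474800=16778377273555183648050  T[27][14]=26·45145946926994481865+480544558742733545125=1654339178844590073615  T[27][15]=26·3557372853474553750+45145946926994481865=137637641117332879365  T[27][16]=26·234961569422786050+3557372853474553750=9666373658466991050
row 28: T[28][13]=27·16778377273555183648050+143271701777645411127300=596287888163635369624650  T[28][14]=27·1654339178844590073615+16778377273555183648050=61445535102359115635655  T[28][15]=27·137637641117332879365+1654339178844590073615=5370555489012577816470  T[28][16]=27·9666373658466991050+137637641117332879365=398629729895941637715
Read c(28,13) = 596287888163635369624650, c(28,14) = 61445535102359115635655, c(28,15) = 5370555489012577816470, c(28,16) = 398629729895941637715.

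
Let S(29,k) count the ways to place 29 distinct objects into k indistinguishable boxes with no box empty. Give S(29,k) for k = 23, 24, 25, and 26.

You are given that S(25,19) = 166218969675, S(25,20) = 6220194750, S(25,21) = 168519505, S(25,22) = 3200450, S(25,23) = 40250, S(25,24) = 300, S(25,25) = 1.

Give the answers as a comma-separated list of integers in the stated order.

i=26: T(26,20)=166218969675+20·6220194750=290622864675 | T(26,21)=6220194750+21·168519505=9759104355 | T(26,22)=168519505+22·3200450=238929405 | T(26,23)=3200450+23·40250=4126200 | T(26,24)=40250+24·300=47450 | T(26,25)=300+25·1=325 | T(26,26)=1+26·0=1
i=27: T(27,21)=290622864675+21·9759104355=495564056130 | T(27,22)=9759104355+22·238929405=15015551265 | T(27,23)=238929405+23·4126200=333832005 | T(27,24)=4126200+24·47450=5265000 | T(27,25)=47450+25·325=55575 | T(27,26)=325+26·1=351
i=28: T(28,22)=495564056130+22·15015551265=825906183960 | T(28,23)=15015551265+23·333832005=22693687380 | T(28,24)=333832005+24·5265000=460192005 | T(28,25)=5265000+25·55575=6654375 | T(28,26)=55575+26·351=64701
i=29: T(29,23)=825906183960+23·22693687380=1347860993700 | T(29,24)=22693687380+24·460192005=33738295500 | T(29,25)=460192005+25·6654375=626551380 | T(29,26)=6654375+26·64701=8336601
Read S(29,23) = 1347860993700, S(29,24) = 33738295500, S(29,25) = 626551380, S(29,26) = 8336601.

1347860993700, 33738295500, 626551380, 8336601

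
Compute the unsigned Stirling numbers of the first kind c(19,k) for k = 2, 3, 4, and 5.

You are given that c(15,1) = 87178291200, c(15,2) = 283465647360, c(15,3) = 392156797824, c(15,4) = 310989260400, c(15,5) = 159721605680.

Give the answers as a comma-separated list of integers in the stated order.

[16] T[16,1]:15*87178291200+0=1307674368000 · T[16,2]:15*283465647360+87178291200=4339163001600 · T[16,3]:15*392156797824+283465647360=6165817614720 · T[16,4]:15*310989260400+392156797824=5056995703824 · T[16,5]:15*159721605680+310989260400=2706813345600
[17] T[17,1]:16*1307674368000+0=20922789888000 · T[17,2]:16*4339163001600+1307674368000=70734282393600 · T[17,3]:16*6165817614720+4339163001600=102992244837120 · T[17,4]:16*5056995703824+6165817614720=87077748875904 · T[17,5]:16*2706813345600+5056995703824=48366009233424
[18] T[18,1]:17*20922789888000+0=355687428096000 · T[18,2]:17*70734282393600+20922789888000=1223405590579200 · T[18,3]:17*102992244837120+70734282393600=1821602444624640 · T[18,4]:17*87077748875904+102992244837120=1583313975727488 · T[18,5]:17*48366009233424+87077748875904=909299905844112
[19] T[19,2]:18*1223405590579200+355687428096000=22376988058521600 · T[19,3]:18*1821602444624640+1223405590579200=34012249593822720 · T[19,4]:18*1583313975727488+1821602444624640=30321254007719424 · T[19,5]:18*909299905844112+1583313975727488=17950712280921504
Read c(19,2) = 22376988058521600, c(19,3) = 34012249593822720, c(19,4) = 30321254007719424, c(19,5) = 17950712280921504.

22376988058521600, 34012249593822720, 30321254007719424, 17950712280921504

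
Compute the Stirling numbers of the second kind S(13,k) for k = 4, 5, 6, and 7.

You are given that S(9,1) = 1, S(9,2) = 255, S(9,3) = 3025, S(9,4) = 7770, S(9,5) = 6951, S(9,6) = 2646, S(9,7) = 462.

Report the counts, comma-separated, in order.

@10  (10,1):1·1+0→1, (10,2):255·2+1→511, (10,3):3025·3+255→9330, (10,4):7770·4+3025→34105, (10,5):6951·5+7770→42525, (10,6):2646·6+6951→22827, (10,7):462·7+2646→5880
@11  (11,2):511·2+1→1023, (11,3):9330·3+511→28501, (11,4):34105·4+9330→145750, (11,5):42525·5+34105→246730, (11,6):22827·6+42525→179487, (11,7):5880·7+22827→63987
@12  (12,3):28501·3+1023→86526, (12,4):145750·4+28501→611501, (12,5):246730·5+145750→1379400, (12,6):179487·6+246730→1323652, (12,7):63987·7+179487→627396
@13  (13,4):611501·4+86526→2532530, (13,5):1379400·5+611501→7508501, (13,6):1323652·6+1379400→9321312, (13,7):627396·7+1323652→5715424
Read S(13,4) = 2532530, S(13,5) = 7508501, S(13,6) = 9321312, S(13,7) = 5715424.

2532530, 7508501, 9321312, 5715424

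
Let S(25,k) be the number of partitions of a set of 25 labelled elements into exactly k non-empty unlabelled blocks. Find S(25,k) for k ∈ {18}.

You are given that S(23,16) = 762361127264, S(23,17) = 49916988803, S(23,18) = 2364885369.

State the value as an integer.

3275678594925

r24: T_24,17=17×49916988803+762361127264=1610949936915; T_24,18=18×2364885369+49916988803=92484925445
r25: T_25,18=18×92484925445+1610949936915=3275678594925
Read S(25,18) = 3275678594925.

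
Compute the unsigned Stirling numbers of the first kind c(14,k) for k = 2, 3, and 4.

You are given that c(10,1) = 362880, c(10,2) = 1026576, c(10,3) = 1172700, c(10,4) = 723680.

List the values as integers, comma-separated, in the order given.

row 11: T[11][1]=10·362880+0=3628800  T[11][2]=10·1026576+362880=10628640  T[11][3]=10·1172700+1026576=12753576  T[11][4]=10·723680+1172700=8409500
row 12: T[12][1]=11·3628800+0=39916800  T[12][2]=11·10628640+3628800=120543840  T[12][3]=11·12753576+10628640=150917976  T[12][4]=11·8409500+12753576=105258076
row 13: T[13][1]=12·39916800+0=479001600  T[13][2]=12·120543840+39916800=1486442880  T[13][3]=12·150917976+120543840=1931559552  T[13][4]=12·105258076+150917976=1414014888
row 14: T[14][2]=13·1486442880+479001600=19802759040  T[14][3]=13·1931559552+1486442880=26596717056  T[14][4]=13·1414014888+1931559552=20313753096
Read c(14,2) = 19802759040, c(14,3) = 26596717056, c(14,4) = 20313753096.

19802759040, 26596717056, 20313753096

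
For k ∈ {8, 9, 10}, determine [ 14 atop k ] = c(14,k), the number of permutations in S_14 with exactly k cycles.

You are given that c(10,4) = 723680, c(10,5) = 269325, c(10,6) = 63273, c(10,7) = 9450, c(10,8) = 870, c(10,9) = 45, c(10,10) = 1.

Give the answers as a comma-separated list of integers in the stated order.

r11: T_11,5=10×269325+723680=3416930; T_11,6=10×63273+269325=902055; T_11,7=10×9450+63273=157773; T_11,8=10×870+9450=18150; T_11,9=10×45+870=1320; T_11,10=10×1+45=55
r12: T_12,6=11×902055+3416930=13339535; T_12,7=11×157773+902055=2637558; T_12,8=11×18150+157773=357423; T_12,9=11×1320+18150=32670; T_12,10=11×55+1320=1925
r13: T_13,7=12×2637558+13339535=44990231; T_13,8=12×357423+2637558=6926634; T_13,9=12×32670+357423=749463; T_13,10=12×1925+32670=55770
r14: T_14,8=13×6926634+44990231=135036473; T_14,9=13×749463+6926634=16669653; T_14,10=13×55770+749463=1474473
Read c(14,8) = 135036473, c(14,9) = 16669653, c(14,10) = 1474473.

135036473, 16669653, 1474473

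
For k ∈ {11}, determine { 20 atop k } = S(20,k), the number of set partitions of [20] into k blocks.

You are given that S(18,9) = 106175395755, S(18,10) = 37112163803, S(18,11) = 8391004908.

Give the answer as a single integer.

row 19: T[19][10]=10·37112163803+106175395755=477297033785  T[19][11]=11·8391004908+37112163803=129413217791
row 20: T[20][11]=11·129413217791+477297033785=1900842429486
Read S(20,11) = 1900842429486.

1900842429486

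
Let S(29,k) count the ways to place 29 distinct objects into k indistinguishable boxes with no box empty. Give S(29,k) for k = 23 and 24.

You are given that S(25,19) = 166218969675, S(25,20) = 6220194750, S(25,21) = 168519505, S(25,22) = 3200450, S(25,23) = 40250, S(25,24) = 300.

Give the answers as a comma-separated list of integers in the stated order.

i=26: T(26,20)=166218969675+20·6220194750=290622864675 | T(26,21)=6220194750+21·168519505=9759104355 | T(26,22)=168519505+22·3200450=238929405 | T(26,23)=3200450+23·40250=4126200 | T(26,24)=40250+24·300=47450
i=27: T(27,21)=290622864675+21·9759104355=495564056130 | T(27,22)=9759104355+22·238929405=15015551265 | T(27,23)=238929405+23·4126200=333832005 | T(27,24)=4126200+24·47450=5265000
i=28: T(28,22)=495564056130+22·15015551265=825906183960 | T(28,23)=15015551265+23·333832005=22693687380 | T(28,24)=333832005+24·5265000=460192005
i=29: T(29,23)=825906183960+23·22693687380=1347860993700 | T(29,24)=22693687380+24·460192005=33738295500
Read S(29,23) = 1347860993700, S(29,24) = 33738295500.

1347860993700, 33738295500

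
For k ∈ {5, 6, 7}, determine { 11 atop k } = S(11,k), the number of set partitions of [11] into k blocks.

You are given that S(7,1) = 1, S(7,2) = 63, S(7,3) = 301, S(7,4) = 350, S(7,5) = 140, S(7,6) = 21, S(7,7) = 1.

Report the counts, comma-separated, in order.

246730, 179487, 63987

@8  (8,2):63·2+1→127, (8,3):301·3+63→966, (8,4):350·4+301→1701, (8,5):140·5+350→1050, (8,6):21·6+140→266, (8,7):1·7+21→28
@9  (9,3):966·3+127→3025, (9,4):1701·4+966→7770, (9,5):1050·5+1701→6951, (9,6):266·6+1050→2646, (9,7):28·7+266→462
@10  (10,4):7770·4+3025→34105, (10,5):6951·5+7770→42525, (10,6):2646·6+6951→22827, (10,7):462·7+2646→5880
@11  (11,5):42525·5+34105→246730, (11,6):22827·6+42525→179487, (11,7):5880·7+22827→63987
Read S(11,5) = 246730, S(11,6) = 179487, S(11,7) = 63987.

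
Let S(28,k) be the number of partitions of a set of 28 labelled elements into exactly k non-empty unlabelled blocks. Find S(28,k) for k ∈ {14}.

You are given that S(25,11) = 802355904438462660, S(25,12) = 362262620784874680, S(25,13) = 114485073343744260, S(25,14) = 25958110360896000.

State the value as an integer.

148782988064375309400

[26] T[26,12]:12*362262620784874680+802355904438462660=5149507353856958820 · T[26,13]:13*114485073343744260+362262620784874680=1850568574253550060 · T[26,14]:14*25958110360896000+114485073343744260=477898618396288260
[27] T[27,13]:13*1850568574253550060+5149507353856958820=29206898819153109600 · T[27,14]:14*477898618396288260+1850568574253550060=8541149231801585700
[28] T[28,14]:14*8541149231801585700+29206898819153109600=148782988064375309400
Read S(28,14) = 148782988064375309400.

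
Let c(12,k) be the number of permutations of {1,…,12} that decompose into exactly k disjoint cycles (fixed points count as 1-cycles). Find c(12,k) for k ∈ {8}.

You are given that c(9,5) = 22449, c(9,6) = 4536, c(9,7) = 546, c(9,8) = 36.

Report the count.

@10  (10,6):4536·9+22449→63273, (10,7):546·9+4536→9450, (10,8):36·9+546→870
@11  (11,7):9450·10+63273→157773, (11,8):870·10+9450→18150
@12  (12,8):18150·11+157773→357423
Read c(12,8) = 357423.

357423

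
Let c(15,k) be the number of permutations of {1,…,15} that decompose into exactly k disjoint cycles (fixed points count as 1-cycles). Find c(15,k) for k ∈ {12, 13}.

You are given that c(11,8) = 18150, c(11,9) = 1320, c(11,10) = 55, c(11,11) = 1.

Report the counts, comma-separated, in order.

143325, 5005

r12: T_12,9=11×1320+18150=32670; T_12,10=11×55+1320=1925; T_12,11=11×1+55=66; T_12,12=11×0+1=1
r13: T_13,10=12×1925+32670=55770; T_13,11=12×66+1925=2717; T_13,12=12×1+66=78; T_13,13=12×0+1=1
r14: T_14,11=13×2717+55770=91091; T_14,12=13×78+2717=3731; T_14,13=13×1+78=91
r15: T_15,12=14×3731+91091=143325; T_15,13=14×91+3731=5005
Read c(15,12) = 143325, c(15,13) = 5005.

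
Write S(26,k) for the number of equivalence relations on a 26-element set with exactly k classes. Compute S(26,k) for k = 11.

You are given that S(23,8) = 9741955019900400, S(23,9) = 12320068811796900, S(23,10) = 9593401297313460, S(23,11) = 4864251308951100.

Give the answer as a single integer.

10029078340998476760

@24  (24,9):12320068811796900·9+9741955019900400→120622574326072500, (24,10):9593401297313460·10+12320068811796900→108254081784931500, (24,11):4864251308951100·11+9593401297313460→63100165695775560
@25  (25,10):108254081784931500·10+120622574326072500→1203163392175387500, (25,11):63100165695775560·11+108254081784931500→802355904438462660
@26  (26,11):802355904438462660·11+1203163392175387500→10029078340998476760
Read S(26,11) = 10029078340998476760.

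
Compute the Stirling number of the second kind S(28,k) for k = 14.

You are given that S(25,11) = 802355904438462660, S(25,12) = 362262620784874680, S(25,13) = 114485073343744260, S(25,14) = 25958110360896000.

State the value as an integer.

148782988064375309400

[26] T[26,12]:12*362262620784874680+802355904438462660=5149507353856958820 · T[26,13]:13*114485073343744260+362262620784874680=1850568574253550060 · T[26,14]:14*25958110360896000+114485073343744260=477898618396288260
[27] T[27,13]:13*1850568574253550060+5149507353856958820=29206898819153109600 · T[27,14]:14*477898618396288260+1850568574253550060=8541149231801585700
[28] T[28,14]:14*8541149231801585700+29206898819153109600=148782988064375309400
Read S(28,14) = 148782988064375309400.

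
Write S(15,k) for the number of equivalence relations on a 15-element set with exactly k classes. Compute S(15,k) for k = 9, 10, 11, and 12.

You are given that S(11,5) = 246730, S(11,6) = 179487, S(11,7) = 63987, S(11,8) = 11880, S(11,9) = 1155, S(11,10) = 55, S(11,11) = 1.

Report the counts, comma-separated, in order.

i=12: T(12,6)=246730+6·179487=1323652 | T(12,7)=179487+7·63987=627396 | T(12,8)=63987+8·11880=159027 | T(12,9)=11880+9·1155=22275 | T(12,10)=1155+10·55=1705 | T(12,11)=55+11·1=66 | T(12,12)=1+12·0=1
i=13: T(13,7)=1323652+7·627396=5715424 | T(13,8)=627396+8·159027=1899612 | T(13,9)=159027+9·22275=359502 | T(13,10)=22275+10·1705=39325 | T(13,11)=1705+11·66=2431 | T(13,12)=66+12·1=78
i=14: T(14,8)=5715424+8·1899612=20912320 | T(14,9)=1899612+9·359502=5135130 | T(14,10)=359502+10·39325=752752 | T(14,11)=39325+11·2431=66066 | T(14,12)=2431+12·78=3367
i=15: T(15,9)=20912320+9·5135130=67128490 | T(15,10)=5135130+10·752752=12662650 | T(15,11)=752752+11·66066=1479478 | T(15,12)=66066+12·3367=106470
Read S(15,9) = 67128490, S(15,10) = 12662650, S(15,11) = 1479478, S(15,12) = 106470.

67128490, 12662650, 1479478, 106470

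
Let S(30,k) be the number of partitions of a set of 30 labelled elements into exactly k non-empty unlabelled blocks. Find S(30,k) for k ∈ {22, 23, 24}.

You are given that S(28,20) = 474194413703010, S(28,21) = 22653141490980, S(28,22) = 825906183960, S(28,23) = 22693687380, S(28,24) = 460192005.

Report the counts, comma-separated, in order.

1848018090851790, 71823880393200, 2157580085700

[29] T[29,21]:21*22653141490980+474194413703010=949910385013590 · T[29,22]:22*825906183960+22653141490980=40823077538100 · T[29,23]:23*22693687380+825906183960=1347860993700 · T[29,24]:24*460192005+22693687380=33738295500
[30] T[30,22]:22*40823077538100+949910385013590=1848018090851790 · T[30,23]:23*1347860993700+40823077538100=71823880393200 · T[30,24]:24*33738295500+1347860993700=2157580085700
Read S(30,22) = 1848018090851790, S(30,23) = 71823880393200, S(30,24) = 2157580085700.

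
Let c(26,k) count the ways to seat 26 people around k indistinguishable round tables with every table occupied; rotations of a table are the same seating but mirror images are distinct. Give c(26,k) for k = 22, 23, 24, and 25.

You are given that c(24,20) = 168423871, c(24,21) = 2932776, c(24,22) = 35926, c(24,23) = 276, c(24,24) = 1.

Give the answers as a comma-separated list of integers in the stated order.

r25: T_25,21=24×2932776+168423871=238810495; T_25,22=24×35926+2932776=3795000; T_25,23=24×276+35926=42550; T_25,24=24×1+276=300; T_25,25=24×0+1=1
r26: T_26,22=25×3795000+238810495=333685495; T_26,23=25×42550+3795000=4858750; T_26,24=25×300+42550=50050; T_26,25=25×1+300=325
Read c(26,22) = 333685495, c(26,23) = 4858750, c(26,24) = 50050, c(26,25) = 325.

333685495, 4858750, 50050, 325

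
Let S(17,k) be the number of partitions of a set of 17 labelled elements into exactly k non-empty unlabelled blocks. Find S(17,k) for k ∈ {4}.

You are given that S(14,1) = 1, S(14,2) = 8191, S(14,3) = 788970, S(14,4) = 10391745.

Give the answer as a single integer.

694337290

row 15: T[15][2]=2·8191+1=16383  T[15][3]=3·788970+8191=2375101  T[15][4]=4·10391745+788970=42355950
row 16: T[16][3]=3·2375101+16383=7141686  T[16][4]=4·42355950+2375101=171798901
row 17: T[17][4]=4·171798901+7141686=694337290
Read S(17,4) = 694337290.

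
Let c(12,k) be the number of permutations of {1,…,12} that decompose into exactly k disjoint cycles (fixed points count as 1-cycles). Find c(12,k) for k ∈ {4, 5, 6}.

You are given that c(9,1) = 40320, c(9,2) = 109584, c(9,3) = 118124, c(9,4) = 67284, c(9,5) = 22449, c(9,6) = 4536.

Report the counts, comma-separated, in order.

105258076, 45995730, 13339535

i=10: T(10,2)=40320+9·109584=1026576 | T(10,3)=109584+9·118124=1172700 | T(10,4)=118124+9·67284=723680 | T(10,5)=67284+9·22449=269325 | T(10,6)=22449+9·4536=63273
i=11: T(11,3)=1026576+10·1172700=12753576 | T(11,4)=1172700+10·723680=8409500 | T(11,5)=723680+10·269325=3416930 | T(11,6)=269325+10·63273=902055
i=12: T(12,4)=12753576+11·8409500=105258076 | T(12,5)=8409500+11·3416930=45995730 | T(12,6)=3416930+11·902055=13339535
Read c(12,4) = 105258076, c(12,5) = 45995730, c(12,6) = 13339535.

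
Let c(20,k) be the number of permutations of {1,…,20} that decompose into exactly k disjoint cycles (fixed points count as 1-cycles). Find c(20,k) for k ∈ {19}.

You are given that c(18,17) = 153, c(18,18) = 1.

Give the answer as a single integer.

190

[19] T[19,18]:18*1+153=171 · T[19,19]:18*0+1=1
[20] T[20,19]:19*1+171=190
Read c(20,19) = 190.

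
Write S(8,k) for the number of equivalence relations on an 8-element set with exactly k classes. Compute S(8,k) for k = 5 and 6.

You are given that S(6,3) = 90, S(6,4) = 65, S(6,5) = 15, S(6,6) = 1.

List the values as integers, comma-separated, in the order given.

i=7: T(7,4)=90+4·65=350 | T(7,5)=65+5·15=140 | T(7,6)=15+6·1=21
i=8: T(8,5)=350+5·140=1050 | T(8,6)=140+6·21=266
Read S(8,5) = 1050, S(8,6) = 266.

1050, 266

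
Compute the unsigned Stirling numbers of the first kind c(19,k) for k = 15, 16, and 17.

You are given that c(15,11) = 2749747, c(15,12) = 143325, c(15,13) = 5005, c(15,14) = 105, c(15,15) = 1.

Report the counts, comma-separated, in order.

@16  (16,12):143325·15+2749747→4899622, (16,13):5005·15+143325→218400, (16,14):105·15+5005→6580, (16,15):1·15+105→120, (16,16):0·15+1→1
@17  (17,13):218400·16+4899622→8394022, (17,14):6580·16+218400→323680, (17,15):120·16+6580→8500, (17,16):1·16+120→136, (17,17):0·16+1→1
@18  (18,14):323680·17+8394022→13896582, (18,15):8500·17+323680→468180, (18,16):136·17+8500→10812, (18,17):1·17+136→153
@19  (19,15):468180·18+13896582→22323822, (19,16):10812·18+468180→662796, (19,17):153·18+10812→13566
Read c(19,15) = 22323822, c(19,16) = 662796, c(19,17) = 13566.

22323822, 662796, 13566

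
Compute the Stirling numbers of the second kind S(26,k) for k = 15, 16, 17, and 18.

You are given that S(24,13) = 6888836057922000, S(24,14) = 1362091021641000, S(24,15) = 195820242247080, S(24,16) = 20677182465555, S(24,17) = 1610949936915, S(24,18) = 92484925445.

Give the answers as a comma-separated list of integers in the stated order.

[25] T[25,14]:14*1362091021641000+6888836057922000=25958110360896000 · T[25,15]:15*195820242247080+1362091021641000=4299394655347200 · T[25,16]:16*20677182465555+195820242247080=526655161695960 · T[25,17]:17*1610949936915+20677182465555=48063331393110 · T[25,18]:18*92484925445+1610949936915=3275678594925
[26] T[26,15]:15*4299394655347200+25958110360896000=90449030191104000 · T[26,16]:16*526655161695960+4299394655347200=12725877242482560 · T[26,17]:17*48063331393110+526655161695960=1343731795378830 · T[26,18]:18*3275678594925+48063331393110=107025546101760
Read S(26,15) = 90449030191104000, S(26,16) = 12725877242482560, S(26,17) = 1343731795378830, S(26,18) = 107025546101760.

90449030191104000, 12725877242482560, 1343731795378830, 107025546101760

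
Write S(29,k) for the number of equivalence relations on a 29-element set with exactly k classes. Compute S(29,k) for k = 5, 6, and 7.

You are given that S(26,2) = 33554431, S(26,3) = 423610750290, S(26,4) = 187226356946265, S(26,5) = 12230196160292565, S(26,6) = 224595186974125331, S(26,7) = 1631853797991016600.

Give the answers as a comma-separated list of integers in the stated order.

1540200411172850701, 49628317055962639176, 588469772213874823272

@27  (27,3):423610750290·3+33554431→1270865805301, (27,4):187226356946265·4+423610750290→749329038535350, (27,5):12230196160292565·5+187226356946265→61338207158409090, (27,6):224595186974125331·6+12230196160292565→1359801318005044551, (27,7):1631853797991016600·7+224595186974125331→11647571772911241531
@28  (28,4):749329038535350·4+1270865805301→2998587019946701, (28,5):61338207158409090·5+749329038535350→307440364830580800, (28,6):1359801318005044551·6+61338207158409090→8220146115188676396, (28,7):11647571772911241531·7+1359801318005044551→82892803728383735268
@29  (29,5):307440364830580800·5+2998587019946701→1540200411172850701, (29,6):8220146115188676396·6+307440364830580800→49628317055962639176, (29,7):82892803728383735268·7+8220146115188676396→588469772213874823272
Read S(29,5) = 1540200411172850701, S(29,6) = 49628317055962639176, S(29,7) = 588469772213874823272.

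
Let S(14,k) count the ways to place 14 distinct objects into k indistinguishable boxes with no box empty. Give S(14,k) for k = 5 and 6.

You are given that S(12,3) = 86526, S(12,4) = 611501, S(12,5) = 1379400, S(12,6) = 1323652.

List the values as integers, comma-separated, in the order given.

40075035, 63436373

r13: T_13,4=4×611501+86526=2532530; T_13,5=5×1379400+611501=7508501; T_13,6=6×1323652+1379400=9321312
r14: T_14,5=5×7508501+2532530=40075035; T_14,6=6×9321312+7508501=63436373
Read S(14,5) = 40075035, S(14,6) = 63436373.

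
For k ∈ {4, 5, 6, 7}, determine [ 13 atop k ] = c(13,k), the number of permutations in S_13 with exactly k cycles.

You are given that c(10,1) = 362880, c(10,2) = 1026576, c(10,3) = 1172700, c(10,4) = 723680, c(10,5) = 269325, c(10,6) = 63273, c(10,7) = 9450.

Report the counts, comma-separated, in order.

r11: T_11,2=10×1026576+362880=10628640; T_11,3=10×1172700+1026576=12753576; T_11,4=10×723680+1172700=8409500; T_11,5=10×269325+723680=3416930; T_11,6=10×63273+269325=902055; T_11,7=10×9450+63273=157773
r12: T_12,3=11×12753576+10628640=150917976; T_12,4=11×8409500+12753576=105258076; T_12,5=11×3416930+8409500=45995730; T_12,6=11×902055+3416930=13339535; T_12,7=11×157773+902055=2637558
r13: T_13,4=12×105258076+150917976=1414014888; T_13,5=12×45995730+105258076=657206836; T_13,6=12×13339535+45995730=206070150; T_13,7=12×2637558+13339535=44990231
Read c(13,4) = 1414014888, c(13,5) = 657206836, c(13,6) = 206070150, c(13,7) = 44990231.

1414014888, 657206836, 206070150, 44990231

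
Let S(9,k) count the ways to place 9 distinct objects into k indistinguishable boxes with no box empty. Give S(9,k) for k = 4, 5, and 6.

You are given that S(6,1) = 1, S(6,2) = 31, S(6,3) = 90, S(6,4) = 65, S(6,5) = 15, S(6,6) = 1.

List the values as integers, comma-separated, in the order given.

@7  (7,2):31·2+1→63, (7,3):90·3+31→301, (7,4):65·4+90→350, (7,5):15·5+65→140, (7,6):1·6+15→21
@8  (8,3):301·3+63→966, (8,4):350·4+301→1701, (8,5):140·5+350→1050, (8,6):21·6+140→266
@9  (9,4):1701·4+966→7770, (9,5):1050·5+1701→6951, (9,6):266·6+1050→2646
Read S(9,4) = 7770, S(9,5) = 6951, S(9,6) = 2646.

7770, 6951, 2646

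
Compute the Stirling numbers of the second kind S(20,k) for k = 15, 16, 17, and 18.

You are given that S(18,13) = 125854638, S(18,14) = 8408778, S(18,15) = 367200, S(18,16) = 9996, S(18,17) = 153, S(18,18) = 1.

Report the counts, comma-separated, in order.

i=19: T(19,14)=125854638+14·8408778=243577530 | T(19,15)=8408778+15·367200=13916778 | T(19,16)=367200+16·9996=527136 | T(19,17)=9996+17·153=12597 | T(19,18)=153+18·1=171
i=20: T(20,15)=243577530+15·13916778=452329200 | T(20,16)=13916778+16·527136=22350954 | T(20,17)=527136+17·12597=741285 | T(20,18)=12597+18·171=15675
Read S(20,15) = 452329200, S(20,16) = 22350954, S(20,17) = 741285, S(20,18) = 15675.

452329200, 22350954, 741285, 15675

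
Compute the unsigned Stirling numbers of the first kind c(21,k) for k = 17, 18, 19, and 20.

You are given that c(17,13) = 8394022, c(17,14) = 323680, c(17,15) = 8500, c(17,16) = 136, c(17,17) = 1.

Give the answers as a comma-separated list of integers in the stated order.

53327946, 1256850, 20615, 210

@18  (18,14):323680·17+8394022→13896582, (18,15):8500·17+323680→468180, (18,16):136·17+8500→10812, (18,17):1·17+136→153, (18,18):0·17+1→1
@19  (19,15):468180·18+13896582→22323822, (19,16):10812·18+468180→662796, (19,17):153·18+10812→13566, (19,18):1·18+153→171, (19,19):0·18+1→1
@20  (20,16):662796·19+22323822→34916946, (20,17):13566·19+662796→920550, (20,18):171·19+13566→16815, (20,19):1·19+171→190, (20,20):0·19+1→1
@21  (21,17):920550·20+34916946→53327946, (21,18):16815·20+920550→1256850, (21,19):190·20+16815→20615, (21,20):1·20+190→210
Read c(21,17) = 53327946, c(21,18) = 1256850, c(21,19) = 20615, c(21,20) = 210.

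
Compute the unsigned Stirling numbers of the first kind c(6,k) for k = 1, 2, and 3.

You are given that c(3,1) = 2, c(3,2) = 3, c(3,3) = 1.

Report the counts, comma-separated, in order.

i=4: T(4,1)=0+3·2=6 | T(4,2)=2+3·3=11 | T(4,3)=3+3·1=6
i=5: T(5,1)=0+4·6=24 | T(5,2)=6+4·11=50 | T(5,3)=11+4·6=35
i=6: T(6,1)=0+5·24=120 | T(6,2)=24+5·50=274 | T(6,3)=50+5·35=225
Read c(6,1) = 120, c(6,2) = 274, c(6,3) = 225.

120, 274, 225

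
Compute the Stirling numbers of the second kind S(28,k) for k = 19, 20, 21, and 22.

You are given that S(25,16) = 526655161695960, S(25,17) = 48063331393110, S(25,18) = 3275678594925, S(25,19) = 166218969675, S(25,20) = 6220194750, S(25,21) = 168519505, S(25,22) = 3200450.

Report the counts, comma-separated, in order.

[26] T[26,17]:17*48063331393110+526655161695960=1343731795378830 · T[26,18]:18*3275678594925+48063331393110=107025546101760 · T[26,19]:19*166218969675+3275678594925=6433839018750 · T[26,20]:20*6220194750+166218969675=290622864675 · T[26,21]:21*168519505+6220194750=9759104355 · T[26,22]:22*3200450+168519505=238929405
[27] T[27,18]:18*107025546101760+1343731795378830=3270191625210510 · T[27,19]:19*6433839018750+107025546101760=229268487458010 · T[27,20]:20*290622864675+6433839018750=12246296312250 · T[27,21]:21*9759104355+290622864675=495564056130 · T[27,22]:22*238929405+9759104355=15015551265
[28] T[28,19]:19*229268487458010+3270191625210510=7626292886912700 · T[28,20]:20*12246296312250+229268487458010=474194413703010 · T[28,21]:21*495564056130+12246296312250=22653141490980 · T[28,22]:22*15015551265+495564056130=825906183960
Read S(28,19) = 7626292886912700, S(28,20) = 474194413703010, S(28,21) = 22653141490980, S(28,22) = 825906183960.

7626292886912700, 474194413703010, 22653141490980, 825906183960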